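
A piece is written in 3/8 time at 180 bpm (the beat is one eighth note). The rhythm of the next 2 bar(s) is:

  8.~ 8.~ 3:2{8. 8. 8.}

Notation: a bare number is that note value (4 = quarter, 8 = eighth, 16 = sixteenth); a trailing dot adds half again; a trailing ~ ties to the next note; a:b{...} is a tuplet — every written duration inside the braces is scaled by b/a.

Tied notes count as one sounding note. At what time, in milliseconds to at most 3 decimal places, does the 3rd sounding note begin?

1. 0.0ms @ 0 + 1333.333ms (4)
2. 1333.333ms @ 4 + 333.333ms (1)
3. 1666.667ms @ 5 + 333.333ms (1)

note 3 onset = 5b = 1666.667ms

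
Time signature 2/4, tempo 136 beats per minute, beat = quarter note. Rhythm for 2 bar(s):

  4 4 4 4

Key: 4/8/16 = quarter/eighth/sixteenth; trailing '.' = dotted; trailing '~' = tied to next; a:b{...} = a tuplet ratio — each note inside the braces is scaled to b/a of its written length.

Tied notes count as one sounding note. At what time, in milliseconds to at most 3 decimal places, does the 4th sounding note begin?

1. 0.0ms @ 0 + 441.176ms (1)
2. 441.176ms @ 1 + 441.176ms (1)
3. 882.353ms @ 2 + 441.176ms (1)
4. 1323.529ms @ 3 + 441.176ms (1)

note 4 onset = 3b = 1323.529ms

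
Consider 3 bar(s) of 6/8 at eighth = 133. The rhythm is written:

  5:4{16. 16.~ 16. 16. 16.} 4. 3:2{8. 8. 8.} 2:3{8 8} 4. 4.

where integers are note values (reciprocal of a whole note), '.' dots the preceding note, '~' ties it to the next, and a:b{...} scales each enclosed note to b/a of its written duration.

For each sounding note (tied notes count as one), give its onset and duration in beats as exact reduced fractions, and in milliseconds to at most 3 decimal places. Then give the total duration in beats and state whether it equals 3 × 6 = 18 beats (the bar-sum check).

1) 0.0ms=0b +270.677ms=3/5b
2) 270.677ms=3/5b +541.353ms=6/5b
3) 812.03ms=9/5b +270.677ms=3/5b
4) 1082.707ms=12/5b +270.677ms=3/5b
5) 1353.383ms=3b +1353.383ms=3b
6) 2706.767ms=6b +451.128ms=1b
7) 3157.895ms=7b +451.128ms=1b
8) 3609.023ms=8b +451.128ms=1b
9) 4060.15ms=9b +676.692ms=3/2b
10) 4736.842ms=21/2b +676.692ms=3/2b
11) 5413.534ms=12b +1353.383ms=3b
12) 6766.917ms=15b +1353.383ms=3b
Σ=18b of 18 (133bpm 6/8) — PASS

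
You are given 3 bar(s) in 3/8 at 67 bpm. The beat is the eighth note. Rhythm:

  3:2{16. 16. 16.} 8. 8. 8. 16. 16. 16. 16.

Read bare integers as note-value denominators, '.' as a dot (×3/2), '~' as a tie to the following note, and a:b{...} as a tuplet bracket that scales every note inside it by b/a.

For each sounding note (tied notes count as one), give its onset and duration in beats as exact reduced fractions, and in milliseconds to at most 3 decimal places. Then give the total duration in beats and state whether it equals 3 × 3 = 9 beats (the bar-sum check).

1) 0.0ms=0b +447.761ms=1/2b
2) 447.761ms=1/2b +447.761ms=1/2b
3) 895.522ms=1b +447.761ms=1/2b
4) 1343.284ms=3/2b +1343.284ms=3/2b
5) 2686.567ms=3b +1343.284ms=3/2b
6) 4029.851ms=9/2b +1343.284ms=3/2b
7) 5373.134ms=6b +671.642ms=3/4b
8) 6044.776ms=27/4b +671.642ms=3/4b
9) 6716.418ms=15/2b +671.642ms=3/4b
10) 7388.06ms=33/4b +671.642ms=3/4b
Σ=9b of 9 (67bpm 3/8) — PASS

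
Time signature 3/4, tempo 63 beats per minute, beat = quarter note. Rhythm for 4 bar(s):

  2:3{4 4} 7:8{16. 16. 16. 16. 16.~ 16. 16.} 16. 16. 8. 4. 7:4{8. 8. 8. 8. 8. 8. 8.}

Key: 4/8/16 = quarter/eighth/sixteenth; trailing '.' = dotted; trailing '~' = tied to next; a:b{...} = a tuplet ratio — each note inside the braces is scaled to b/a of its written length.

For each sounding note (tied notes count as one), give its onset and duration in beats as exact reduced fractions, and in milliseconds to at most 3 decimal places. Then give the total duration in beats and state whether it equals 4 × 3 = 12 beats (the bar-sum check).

1) 0.0ms=0b +1428.571ms=3/2b
2) 1428.571ms=3/2b +1428.571ms=3/2b
3) 2857.143ms=3b +408.163ms=3/7b
4) 3265.306ms=24/7b +408.163ms=3/7b
5) 3673.469ms=27/7b +408.163ms=3/7b
6) 4081.633ms=30/7b +408.163ms=3/7b
7) 4489.796ms=33/7b +816.327ms=6/7b
8) 5306.122ms=39/7b +408.163ms=3/7b
9) 5714.286ms=6b +357.143ms=3/8b
10) 6071.429ms=51/8b +357.143ms=3/8b
11) 6428.571ms=27/4b +714.286ms=3/4b
12) 7142.857ms=15/2b +1428.571ms=3/2b
13) 8571.429ms=9b +408.163ms=3/7b
14) 8979.592ms=66/7b +408.163ms=3/7b
15) 9387.755ms=69/7b +408.163ms=3/7b
16) 9795.918ms=72/7b +408.163ms=3/7b
17) 10204.082ms=75/7b +408.163ms=3/7b
18) 10612.245ms=78/7b +408.163ms=3/7b
19) 11020.408ms=81/7b +408.163ms=3/7b
Σ=12b of 12 (63bpm 3/4) — PASS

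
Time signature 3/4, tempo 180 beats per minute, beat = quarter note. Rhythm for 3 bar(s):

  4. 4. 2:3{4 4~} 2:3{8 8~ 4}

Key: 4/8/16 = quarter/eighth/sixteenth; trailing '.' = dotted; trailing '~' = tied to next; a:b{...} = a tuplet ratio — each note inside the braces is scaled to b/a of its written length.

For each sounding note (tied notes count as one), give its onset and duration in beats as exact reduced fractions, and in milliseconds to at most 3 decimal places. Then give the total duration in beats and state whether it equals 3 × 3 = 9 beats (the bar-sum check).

1) 0.0ms=0b +500.0ms=3/2b
2) 500.0ms=3/2b +500.0ms=3/2b
3) 1000.0ms=3b +500.0ms=3/2b
4) 1500.0ms=9/2b +750.0ms=9/4b
5) 2250.0ms=27/4b +750.0ms=9/4b
Σ=9b of 9 (180bpm 3/4) — PASS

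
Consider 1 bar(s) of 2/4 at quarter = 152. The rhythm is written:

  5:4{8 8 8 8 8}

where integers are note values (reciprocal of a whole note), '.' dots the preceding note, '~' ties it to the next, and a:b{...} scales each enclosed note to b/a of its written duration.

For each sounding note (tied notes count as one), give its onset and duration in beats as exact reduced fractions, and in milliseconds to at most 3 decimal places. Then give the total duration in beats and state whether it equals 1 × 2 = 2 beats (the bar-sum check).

1) 0.0ms=0b +157.895ms=2/5b
2) 157.895ms=2/5b +157.895ms=2/5b
3) 315.789ms=4/5b +157.895ms=2/5b
4) 473.684ms=6/5b +157.895ms=2/5b
5) 631.579ms=8/5b +157.895ms=2/5b
Σ=2b of 2 (152bpm 2/4) — PASS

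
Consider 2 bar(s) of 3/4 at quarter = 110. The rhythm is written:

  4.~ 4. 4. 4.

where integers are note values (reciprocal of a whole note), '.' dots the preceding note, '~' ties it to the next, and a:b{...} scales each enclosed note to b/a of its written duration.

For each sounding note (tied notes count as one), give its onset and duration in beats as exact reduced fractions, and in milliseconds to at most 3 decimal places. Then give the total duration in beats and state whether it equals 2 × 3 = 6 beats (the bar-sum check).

1) 0.0ms=0b +1636.364ms=3b
2) 1636.364ms=3b +818.182ms=3/2b
3) 2454.545ms=9/2b +818.182ms=3/2b
Σ=6b of 6 (110bpm 3/4) — PASS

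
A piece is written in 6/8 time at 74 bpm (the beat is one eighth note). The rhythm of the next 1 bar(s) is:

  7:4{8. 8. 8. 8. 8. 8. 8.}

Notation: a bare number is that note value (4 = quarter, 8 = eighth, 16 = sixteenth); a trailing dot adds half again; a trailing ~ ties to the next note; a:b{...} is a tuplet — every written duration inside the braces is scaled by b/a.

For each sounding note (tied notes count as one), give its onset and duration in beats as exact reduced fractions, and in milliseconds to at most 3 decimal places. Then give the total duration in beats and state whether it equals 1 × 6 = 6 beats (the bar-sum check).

1) 0.0ms=0b +694.981ms=6/7b
2) 694.981ms=6/7b +694.981ms=6/7b
3) 1389.961ms=12/7b +694.981ms=6/7b
4) 2084.942ms=18/7b +694.981ms=6/7b
5) 2779.923ms=24/7b +694.981ms=6/7b
6) 3474.903ms=30/7b +694.981ms=6/7b
7) 4169.884ms=36/7b +694.981ms=6/7b
Σ=6b of 6 (74bpm 6/8) — PASS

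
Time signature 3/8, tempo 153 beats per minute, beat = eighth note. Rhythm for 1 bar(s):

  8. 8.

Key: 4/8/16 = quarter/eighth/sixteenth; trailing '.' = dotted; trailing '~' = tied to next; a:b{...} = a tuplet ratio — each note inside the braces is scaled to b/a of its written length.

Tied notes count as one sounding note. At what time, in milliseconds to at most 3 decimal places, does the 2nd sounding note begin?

note 2 onset = 3/2b = 588.235ms

1. 0.0ms @ 0 + 588.235ms (3/2)
2. 588.235ms @ 3/2 + 588.235ms (3/2)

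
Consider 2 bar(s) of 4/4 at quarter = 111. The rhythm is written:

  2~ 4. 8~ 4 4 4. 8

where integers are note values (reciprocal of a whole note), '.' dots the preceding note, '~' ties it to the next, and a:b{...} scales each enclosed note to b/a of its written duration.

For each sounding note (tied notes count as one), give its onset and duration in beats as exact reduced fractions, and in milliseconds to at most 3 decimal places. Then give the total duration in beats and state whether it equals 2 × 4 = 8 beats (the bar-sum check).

1) 0.0ms=0b +1891.892ms=7/2b
2) 1891.892ms=7/2b +810.811ms=3/2b
3) 2702.703ms=5b +540.541ms=1b
4) 3243.243ms=6b +810.811ms=3/2b
5) 4054.054ms=15/2b +270.27ms=1/2b
Σ=8b of 8 (111bpm 4/4) — PASS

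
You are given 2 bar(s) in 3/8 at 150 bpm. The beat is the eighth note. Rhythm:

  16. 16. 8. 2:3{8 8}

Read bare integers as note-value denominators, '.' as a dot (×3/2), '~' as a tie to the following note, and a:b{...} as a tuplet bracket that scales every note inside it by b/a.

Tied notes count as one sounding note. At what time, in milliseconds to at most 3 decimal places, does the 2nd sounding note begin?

note 2 onset = 3/4b = 300.0ms

1. 0.0ms @ 0 + 300.0ms (3/4)
2. 300.0ms @ 3/4 + 300.0ms (3/4)
3. 600.0ms @ 3/2 + 600.0ms (3/2)
4. 1200.0ms @ 3 + 600.0ms (3/2)
5. 1800.0ms @ 9/2 + 600.0ms (3/2)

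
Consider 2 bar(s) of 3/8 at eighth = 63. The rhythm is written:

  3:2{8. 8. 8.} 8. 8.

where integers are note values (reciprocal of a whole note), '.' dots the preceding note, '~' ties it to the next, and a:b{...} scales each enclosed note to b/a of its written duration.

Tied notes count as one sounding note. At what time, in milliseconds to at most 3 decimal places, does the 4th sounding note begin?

1. 0.0ms @ 0 + 952.381ms (1)
2. 952.381ms @ 1 + 952.381ms (1)
3. 1904.762ms @ 2 + 952.381ms (1)
4. 2857.143ms @ 3 + 1428.571ms (3/2)
5. 4285.714ms @ 9/2 + 1428.571ms (3/2)

note 4 onset = 3b = 2857.143ms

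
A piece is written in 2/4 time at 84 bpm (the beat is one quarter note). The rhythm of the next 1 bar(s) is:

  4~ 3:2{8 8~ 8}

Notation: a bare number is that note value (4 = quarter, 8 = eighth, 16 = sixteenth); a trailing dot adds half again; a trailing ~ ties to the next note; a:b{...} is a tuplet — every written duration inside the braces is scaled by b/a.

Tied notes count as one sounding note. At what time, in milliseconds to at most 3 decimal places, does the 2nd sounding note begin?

note 2 onset = 4/3b = 952.381ms

1. 0.0ms @ 0 + 952.381ms (4/3)
2. 952.381ms @ 4/3 + 476.19ms (2/3)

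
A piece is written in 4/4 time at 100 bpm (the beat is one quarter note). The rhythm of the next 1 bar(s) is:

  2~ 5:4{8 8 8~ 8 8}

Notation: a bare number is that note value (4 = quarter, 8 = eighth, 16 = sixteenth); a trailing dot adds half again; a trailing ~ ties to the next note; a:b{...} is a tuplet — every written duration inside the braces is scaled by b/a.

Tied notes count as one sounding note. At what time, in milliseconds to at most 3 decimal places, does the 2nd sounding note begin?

note 2 onset = 12/5b = 1440.0ms

1. 0.0ms @ 0 + 1440.0ms (12/5)
2. 1440.0ms @ 12/5 + 240.0ms (2/5)
3. 1680.0ms @ 14/5 + 480.0ms (4/5)
4. 2160.0ms @ 18/5 + 240.0ms (2/5)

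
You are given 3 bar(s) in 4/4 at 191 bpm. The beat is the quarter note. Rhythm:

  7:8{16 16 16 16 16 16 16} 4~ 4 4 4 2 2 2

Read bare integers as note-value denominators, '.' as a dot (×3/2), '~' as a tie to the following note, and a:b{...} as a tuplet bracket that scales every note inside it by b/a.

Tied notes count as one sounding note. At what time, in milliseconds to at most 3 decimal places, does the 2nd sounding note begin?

note 2 onset = 2/7b = 89.753ms

1. 0.0ms @ 0 + 89.753ms (2/7)
2. 89.753ms @ 2/7 + 89.753ms (2/7)
3. 179.506ms @ 4/7 + 89.753ms (2/7)
4. 269.26ms @ 6/7 + 89.753ms (2/7)
5. 359.013ms @ 8/7 + 89.753ms (2/7)
6. 448.766ms @ 10/7 + 89.753ms (2/7)
7. 538.519ms @ 12/7 + 89.753ms (2/7)
8. 628.272ms @ 2 + 628.272ms (2)
9. 1256.545ms @ 4 + 314.136ms (1)
10. 1570.681ms @ 5 + 314.136ms (1)
11. 1884.817ms @ 6 + 628.272ms (2)
12. 2513.089ms @ 8 + 628.272ms (2)
13. 3141.361ms @ 10 + 628.272ms (2)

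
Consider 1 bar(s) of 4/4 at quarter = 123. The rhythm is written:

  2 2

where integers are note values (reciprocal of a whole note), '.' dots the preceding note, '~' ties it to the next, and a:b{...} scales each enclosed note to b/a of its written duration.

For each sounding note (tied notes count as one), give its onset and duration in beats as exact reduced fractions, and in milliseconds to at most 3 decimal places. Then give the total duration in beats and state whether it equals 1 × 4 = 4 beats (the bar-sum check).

1) 0.0ms=0b +975.61ms=2b
2) 975.61ms=2b +975.61ms=2b
Σ=4b of 4 (123bpm 4/4) — PASS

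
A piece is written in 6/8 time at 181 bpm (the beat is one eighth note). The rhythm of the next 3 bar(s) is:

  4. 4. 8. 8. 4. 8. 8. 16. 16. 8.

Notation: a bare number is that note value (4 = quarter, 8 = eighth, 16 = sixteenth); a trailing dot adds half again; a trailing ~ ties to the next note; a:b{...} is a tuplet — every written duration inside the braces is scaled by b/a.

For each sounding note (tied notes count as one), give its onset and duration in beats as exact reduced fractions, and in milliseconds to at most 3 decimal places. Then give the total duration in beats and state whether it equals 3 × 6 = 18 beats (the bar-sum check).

1) 0.0ms=0b +994.475ms=3b
2) 994.475ms=3b +994.475ms=3b
3) 1988.95ms=6b +497.238ms=3/2b
4) 2486.188ms=15/2b +497.238ms=3/2b
5) 2983.425ms=9b +994.475ms=3b
6) 3977.901ms=12b +497.238ms=3/2b
7) 4475.138ms=27/2b +497.238ms=3/2b
8) 4972.376ms=15b +248.619ms=3/4b
9) 5220.994ms=63/4b +248.619ms=3/4b
10) 5469.613ms=33/2b +497.238ms=3/2b
Σ=18b of 18 (181bpm 6/8) — PASS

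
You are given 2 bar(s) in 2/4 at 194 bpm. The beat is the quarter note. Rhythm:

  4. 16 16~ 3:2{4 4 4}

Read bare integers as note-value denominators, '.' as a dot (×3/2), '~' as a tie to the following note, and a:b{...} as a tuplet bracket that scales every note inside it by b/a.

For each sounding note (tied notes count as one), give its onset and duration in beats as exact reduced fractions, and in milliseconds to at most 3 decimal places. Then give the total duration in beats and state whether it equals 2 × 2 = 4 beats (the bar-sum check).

1) 0.0ms=0b +463.918ms=3/2b
2) 463.918ms=3/2b +77.32ms=1/4b
3) 541.237ms=7/4b +283.505ms=11/12b
4) 824.742ms=8/3b +206.186ms=2/3b
5) 1030.928ms=10/3b +206.186ms=2/3b
Σ=4b of 4 (194bpm 2/4) — PASS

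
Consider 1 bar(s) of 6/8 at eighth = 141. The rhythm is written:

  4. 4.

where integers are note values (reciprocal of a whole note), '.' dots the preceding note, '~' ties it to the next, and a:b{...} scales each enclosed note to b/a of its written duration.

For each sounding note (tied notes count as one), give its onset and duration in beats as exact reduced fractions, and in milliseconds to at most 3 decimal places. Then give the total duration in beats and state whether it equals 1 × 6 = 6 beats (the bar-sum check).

1) 0.0ms=0b +1276.596ms=3b
2) 1276.596ms=3b +1276.596ms=3b
Σ=6b of 6 (141bpm 6/8) — PASS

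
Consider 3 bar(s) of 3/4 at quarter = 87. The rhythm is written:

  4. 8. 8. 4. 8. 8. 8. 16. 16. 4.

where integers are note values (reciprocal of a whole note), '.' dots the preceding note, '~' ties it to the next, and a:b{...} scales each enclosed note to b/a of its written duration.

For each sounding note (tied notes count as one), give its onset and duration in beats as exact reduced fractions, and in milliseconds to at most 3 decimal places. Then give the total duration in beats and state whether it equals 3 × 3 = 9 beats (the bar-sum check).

1) 0.0ms=0b +1034.483ms=3/2b
2) 1034.483ms=3/2b +517.241ms=3/4b
3) 1551.724ms=9/4b +517.241ms=3/4b
4) 2068.966ms=3b +1034.483ms=3/2b
5) 3103.448ms=9/2b +517.241ms=3/4b
6) 3620.69ms=21/4b +517.241ms=3/4b
7) 4137.931ms=6b +517.241ms=3/4b
8) 4655.172ms=27/4b +258.621ms=3/8b
9) 4913.793ms=57/8b +258.621ms=3/8b
10) 5172.414ms=15/2b +1034.483ms=3/2b
Σ=9b of 9 (87bpm 3/4) — PASS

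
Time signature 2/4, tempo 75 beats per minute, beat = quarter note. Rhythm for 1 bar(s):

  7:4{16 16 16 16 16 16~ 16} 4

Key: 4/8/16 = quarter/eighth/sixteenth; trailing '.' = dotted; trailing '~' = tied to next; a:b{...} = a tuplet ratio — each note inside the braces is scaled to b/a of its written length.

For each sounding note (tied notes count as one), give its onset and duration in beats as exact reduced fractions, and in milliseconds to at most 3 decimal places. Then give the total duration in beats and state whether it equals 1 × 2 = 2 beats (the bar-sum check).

1) 0.0ms=0b +114.286ms=1/7b
2) 114.286ms=1/7b +114.286ms=1/7b
3) 228.571ms=2/7b +114.286ms=1/7b
4) 342.857ms=3/7b +114.286ms=1/7b
5) 457.143ms=4/7b +114.286ms=1/7b
6) 571.429ms=5/7b +228.571ms=2/7b
7) 800.0ms=1b +800.0ms=1b
Σ=2b of 2 (75bpm 2/4) — PASS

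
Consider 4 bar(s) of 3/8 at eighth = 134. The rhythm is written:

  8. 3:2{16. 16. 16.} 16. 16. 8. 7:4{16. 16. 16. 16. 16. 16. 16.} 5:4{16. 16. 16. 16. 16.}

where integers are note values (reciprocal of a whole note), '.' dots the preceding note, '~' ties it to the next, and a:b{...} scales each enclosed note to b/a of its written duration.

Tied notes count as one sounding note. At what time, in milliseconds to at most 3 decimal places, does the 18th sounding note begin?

1. 0.0ms @ 0 + 671.642ms (3/2)
2. 671.642ms @ 3/2 + 223.881ms (1/2)
3. 895.522ms @ 2 + 223.881ms (1/2)
4. 1119.403ms @ 5/2 + 223.881ms (1/2)
5. 1343.284ms @ 3 + 335.821ms (3/4)
6. 1679.104ms @ 15/4 + 335.821ms (3/4)
7. 2014.925ms @ 9/2 + 671.642ms (3/2)
8. 2686.567ms @ 6 + 191.898ms (3/7)
9. 2878.465ms @ 45/7 + 191.898ms (3/7)
10. 3070.362ms @ 48/7 + 191.898ms (3/7)
11. 3262.26ms @ 51/7 + 191.898ms (3/7)
12. 3454.158ms @ 54/7 + 191.898ms (3/7)
13. 3646.055ms @ 57/7 + 191.898ms (3/7)
14. 3837.953ms @ 60/7 + 191.898ms (3/7)
15. 4029.851ms @ 9 + 268.657ms (3/5)
16. 4298.507ms @ 48/5 + 268.657ms (3/5)
17. 4567.164ms @ 51/5 + 268.657ms (3/5)
18. 4835.821ms @ 54/5 + 268.657ms (3/5)
19. 5104.478ms @ 57/5 + 268.657ms (3/5)

note 18 onset = 54/5b = 4835.821ms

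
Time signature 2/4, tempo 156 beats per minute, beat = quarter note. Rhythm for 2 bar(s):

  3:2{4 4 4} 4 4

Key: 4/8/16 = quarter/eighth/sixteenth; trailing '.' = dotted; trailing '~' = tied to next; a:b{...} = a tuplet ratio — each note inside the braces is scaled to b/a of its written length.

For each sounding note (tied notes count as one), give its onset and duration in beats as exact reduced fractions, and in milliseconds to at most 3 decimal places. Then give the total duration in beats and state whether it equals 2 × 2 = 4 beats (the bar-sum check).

1) 0.0ms=0b +256.41ms=2/3b
2) 256.41ms=2/3b +256.41ms=2/3b
3) 512.821ms=4/3b +256.41ms=2/3b
4) 769.231ms=2b +384.615ms=1b
5) 1153.846ms=3b +384.615ms=1b
Σ=4b of 4 (156bpm 2/4) — PASS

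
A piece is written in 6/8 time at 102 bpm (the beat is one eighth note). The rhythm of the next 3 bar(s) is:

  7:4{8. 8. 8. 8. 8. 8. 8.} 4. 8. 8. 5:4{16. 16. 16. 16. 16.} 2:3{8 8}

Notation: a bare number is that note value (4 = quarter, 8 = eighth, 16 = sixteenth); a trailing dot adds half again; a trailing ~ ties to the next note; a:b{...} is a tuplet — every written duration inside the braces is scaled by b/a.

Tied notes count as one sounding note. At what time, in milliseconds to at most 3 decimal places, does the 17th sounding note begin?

1. 0.0ms @ 0 + 504.202ms (6/7)
2. 504.202ms @ 6/7 + 504.202ms (6/7)
3. 1008.403ms @ 12/7 + 504.202ms (6/7)
4. 1512.605ms @ 18/7 + 504.202ms (6/7)
5. 2016.807ms @ 24/7 + 504.202ms (6/7)
6. 2521.008ms @ 30/7 + 504.202ms (6/7)
7. 3025.21ms @ 36/7 + 504.202ms (6/7)
8. 3529.412ms @ 6 + 1764.706ms (3)
9. 5294.118ms @ 9 + 882.353ms (3/2)
10. 6176.471ms @ 21/2 + 882.353ms (3/2)
11. 7058.824ms @ 12 + 352.941ms (3/5)
12. 7411.765ms @ 63/5 + 352.941ms (3/5)
13. 7764.706ms @ 66/5 + 352.941ms (3/5)
14. 8117.647ms @ 69/5 + 352.941ms (3/5)
15. 8470.588ms @ 72/5 + 352.941ms (3/5)
16. 8823.529ms @ 15 + 882.353ms (3/2)
17. 9705.882ms @ 33/2 + 882.353ms (3/2)

note 17 onset = 33/2b = 9705.882ms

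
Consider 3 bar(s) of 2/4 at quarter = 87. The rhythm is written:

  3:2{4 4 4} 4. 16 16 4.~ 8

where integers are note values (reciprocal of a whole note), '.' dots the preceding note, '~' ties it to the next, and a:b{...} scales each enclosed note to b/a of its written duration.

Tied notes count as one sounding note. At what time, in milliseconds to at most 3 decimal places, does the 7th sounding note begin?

1. 0.0ms @ 0 + 459.77ms (2/3)
2. 459.77ms @ 2/3 + 459.77ms (2/3)
3. 919.54ms @ 4/3 + 459.77ms (2/3)
4. 1379.31ms @ 2 + 1034.483ms (3/2)
5. 2413.793ms @ 7/2 + 172.414ms (1/4)
6. 2586.207ms @ 15/4 + 172.414ms (1/4)
7. 2758.621ms @ 4 + 1379.31ms (2)

note 7 onset = 4b = 2758.621ms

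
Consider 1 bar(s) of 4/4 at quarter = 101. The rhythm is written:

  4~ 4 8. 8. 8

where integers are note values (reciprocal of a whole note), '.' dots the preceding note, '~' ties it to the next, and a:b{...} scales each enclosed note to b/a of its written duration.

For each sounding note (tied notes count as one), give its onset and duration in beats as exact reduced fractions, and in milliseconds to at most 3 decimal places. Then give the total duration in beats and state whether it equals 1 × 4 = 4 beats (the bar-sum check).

1) 0.0ms=0b +1188.119ms=2b
2) 1188.119ms=2b +445.545ms=3/4b
3) 1633.663ms=11/4b +445.545ms=3/4b
4) 2079.208ms=7/2b +297.03ms=1/2b
Σ=4b of 4 (101bpm 4/4) — PASS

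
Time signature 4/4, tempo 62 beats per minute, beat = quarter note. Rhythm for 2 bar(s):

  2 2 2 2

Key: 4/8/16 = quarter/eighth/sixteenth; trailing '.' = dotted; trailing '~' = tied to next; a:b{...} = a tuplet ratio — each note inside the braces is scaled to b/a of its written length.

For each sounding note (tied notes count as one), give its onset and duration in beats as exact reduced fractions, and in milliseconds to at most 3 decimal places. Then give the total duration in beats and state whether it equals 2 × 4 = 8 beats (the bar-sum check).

1) 0.0ms=0b +1935.484ms=2b
2) 1935.484ms=2b +1935.484ms=2b
3) 3870.968ms=4b +1935.484ms=2b
4) 5806.452ms=6b +1935.484ms=2b
Σ=8b of 8 (62bpm 4/4) — PASS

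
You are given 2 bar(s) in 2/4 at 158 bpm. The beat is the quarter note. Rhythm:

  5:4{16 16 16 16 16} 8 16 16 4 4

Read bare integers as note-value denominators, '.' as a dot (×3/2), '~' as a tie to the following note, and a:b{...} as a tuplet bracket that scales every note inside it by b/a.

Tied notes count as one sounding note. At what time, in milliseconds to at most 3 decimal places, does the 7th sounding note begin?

note 7 onset = 3/2b = 569.62ms

1. 0.0ms @ 0 + 75.949ms (1/5)
2. 75.949ms @ 1/5 + 75.949ms (1/5)
3. 151.899ms @ 2/5 + 75.949ms (1/5)
4. 227.848ms @ 3/5 + 75.949ms (1/5)
5. 303.797ms @ 4/5 + 75.949ms (1/5)
6. 379.747ms @ 1 + 189.873ms (1/2)
7. 569.62ms @ 3/2 + 94.937ms (1/4)
8. 664.557ms @ 7/4 + 94.937ms (1/4)
9. 759.494ms @ 2 + 379.747ms (1)
10. 1139.241ms @ 3 + 379.747ms (1)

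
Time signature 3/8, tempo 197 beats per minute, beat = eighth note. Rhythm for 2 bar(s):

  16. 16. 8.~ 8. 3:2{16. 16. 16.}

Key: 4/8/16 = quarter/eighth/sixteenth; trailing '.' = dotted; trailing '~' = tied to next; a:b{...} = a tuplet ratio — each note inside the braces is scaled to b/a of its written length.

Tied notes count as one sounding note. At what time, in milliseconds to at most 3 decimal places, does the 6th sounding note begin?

1. 0.0ms @ 0 + 228.426ms (3/4)
2. 228.426ms @ 3/4 + 228.426ms (3/4)
3. 456.853ms @ 3/2 + 913.706ms (3)
4. 1370.558ms @ 9/2 + 152.284ms (1/2)
5. 1522.843ms @ 5 + 152.284ms (1/2)
6. 1675.127ms @ 11/2 + 152.284ms (1/2)

note 6 onset = 11/2b = 1675.127ms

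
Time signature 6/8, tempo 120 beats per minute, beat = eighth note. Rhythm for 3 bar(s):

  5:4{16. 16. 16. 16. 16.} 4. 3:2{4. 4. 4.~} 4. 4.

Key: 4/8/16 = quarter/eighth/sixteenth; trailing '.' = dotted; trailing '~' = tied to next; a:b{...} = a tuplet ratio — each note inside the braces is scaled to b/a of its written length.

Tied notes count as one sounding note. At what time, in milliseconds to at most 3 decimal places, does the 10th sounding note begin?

note 10 onset = 15b = 7500.0ms

1. 0.0ms @ 0 + 300.0ms (3/5)
2. 300.0ms @ 3/5 + 300.0ms (3/5)
3. 600.0ms @ 6/5 + 300.0ms (3/5)
4. 900.0ms @ 9/5 + 300.0ms (3/5)
5. 1200.0ms @ 12/5 + 300.0ms (3/5)
6. 1500.0ms @ 3 + 1500.0ms (3)
7. 3000.0ms @ 6 + 1000.0ms (2)
8. 4000.0ms @ 8 + 1000.0ms (2)
9. 5000.0ms @ 10 + 2500.0ms (5)
10. 7500.0ms @ 15 + 1500.0ms (3)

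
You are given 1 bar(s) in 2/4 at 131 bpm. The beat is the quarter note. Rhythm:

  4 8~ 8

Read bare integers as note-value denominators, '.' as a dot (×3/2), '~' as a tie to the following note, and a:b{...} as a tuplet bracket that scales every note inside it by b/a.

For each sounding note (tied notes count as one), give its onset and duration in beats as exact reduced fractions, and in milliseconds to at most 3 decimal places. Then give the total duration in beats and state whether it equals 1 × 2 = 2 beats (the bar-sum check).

1) 0.0ms=0b +458.015ms=1b
2) 458.015ms=1b +458.015ms=1b
Σ=2b of 2 (131bpm 2/4) — PASS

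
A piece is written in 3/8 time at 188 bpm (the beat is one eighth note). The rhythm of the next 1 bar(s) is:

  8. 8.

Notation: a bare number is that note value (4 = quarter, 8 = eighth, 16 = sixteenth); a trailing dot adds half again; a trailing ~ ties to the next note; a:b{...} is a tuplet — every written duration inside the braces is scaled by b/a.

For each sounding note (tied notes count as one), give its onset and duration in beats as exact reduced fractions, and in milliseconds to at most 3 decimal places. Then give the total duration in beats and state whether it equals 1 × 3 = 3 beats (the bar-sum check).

1) 0.0ms=0b +478.723ms=3/2b
2) 478.723ms=3/2b +478.723ms=3/2b
Σ=3b of 3 (188bpm 3/8) — PASS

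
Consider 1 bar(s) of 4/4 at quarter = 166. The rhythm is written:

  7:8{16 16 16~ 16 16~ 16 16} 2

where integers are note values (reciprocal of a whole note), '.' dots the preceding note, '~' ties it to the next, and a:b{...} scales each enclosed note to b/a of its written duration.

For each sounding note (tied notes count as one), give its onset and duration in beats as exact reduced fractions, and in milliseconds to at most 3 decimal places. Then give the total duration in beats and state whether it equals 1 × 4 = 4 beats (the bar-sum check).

1) 0.0ms=0b +103.27ms=2/7b
2) 103.27ms=2/7b +103.27ms=2/7b
3) 206.54ms=4/7b +206.54ms=4/7b
4) 413.081ms=8/7b +206.54ms=4/7b
5) 619.621ms=12/7b +103.27ms=2/7b
6) 722.892ms=2b +722.892ms=2b
Σ=4b of 4 (166bpm 4/4) — PASS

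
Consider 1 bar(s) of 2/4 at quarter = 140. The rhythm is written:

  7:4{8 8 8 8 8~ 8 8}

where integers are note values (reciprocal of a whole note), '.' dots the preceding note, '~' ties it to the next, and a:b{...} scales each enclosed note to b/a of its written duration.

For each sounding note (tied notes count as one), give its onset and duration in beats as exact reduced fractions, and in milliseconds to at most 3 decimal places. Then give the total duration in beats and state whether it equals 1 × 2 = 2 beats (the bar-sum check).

1) 0.0ms=0b +122.449ms=2/7b
2) 122.449ms=2/7b +122.449ms=2/7b
3) 244.898ms=4/7b +122.449ms=2/7b
4) 367.347ms=6/7b +122.449ms=2/7b
5) 489.796ms=8/7b +244.898ms=4/7b
6) 734.694ms=12/7b +122.449ms=2/7b
Σ=2b of 2 (140bpm 2/4) — PASS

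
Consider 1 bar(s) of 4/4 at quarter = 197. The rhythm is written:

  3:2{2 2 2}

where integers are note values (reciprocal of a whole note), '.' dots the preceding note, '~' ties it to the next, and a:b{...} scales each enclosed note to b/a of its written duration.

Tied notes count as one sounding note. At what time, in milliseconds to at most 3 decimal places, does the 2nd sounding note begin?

1. 0.0ms @ 0 + 406.091ms (4/3)
2. 406.091ms @ 4/3 + 406.091ms (4/3)
3. 812.183ms @ 8/3 + 406.091ms (4/3)

note 2 onset = 4/3b = 406.091ms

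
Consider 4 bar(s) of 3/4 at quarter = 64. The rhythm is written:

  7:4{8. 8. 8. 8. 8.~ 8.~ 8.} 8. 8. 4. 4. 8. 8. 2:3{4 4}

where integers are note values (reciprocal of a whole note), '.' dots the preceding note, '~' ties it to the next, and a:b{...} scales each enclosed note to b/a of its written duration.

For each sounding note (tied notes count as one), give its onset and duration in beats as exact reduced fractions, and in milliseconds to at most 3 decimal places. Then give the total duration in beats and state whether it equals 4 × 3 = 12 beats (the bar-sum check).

1) 0.0ms=0b +401.786ms=3/7b
2) 401.786ms=3/7b +401.786ms=3/7b
3) 803.571ms=6/7b +401.786ms=3/7b
4) 1205.357ms=9/7b +401.786ms=3/7b
5) 1607.143ms=12/7b +1205.357ms=9/7b
6) 2812.5ms=3b +703.125ms=3/4b
7) 3515.625ms=15/4b +703.125ms=3/4b
8) 4218.75ms=9/2b +1406.25ms=3/2b
9) 5625.0ms=6b +1406.25ms=3/2b
10) 7031.25ms=15/2b +703.125ms=3/4b
11) 7734.375ms=33/4b +703.125ms=3/4b
12) 8437.5ms=9b +1406.25ms=3/2b
13) 9843.75ms=21/2b +1406.25ms=3/2b
Σ=12b of 12 (64bpm 3/4) — PASS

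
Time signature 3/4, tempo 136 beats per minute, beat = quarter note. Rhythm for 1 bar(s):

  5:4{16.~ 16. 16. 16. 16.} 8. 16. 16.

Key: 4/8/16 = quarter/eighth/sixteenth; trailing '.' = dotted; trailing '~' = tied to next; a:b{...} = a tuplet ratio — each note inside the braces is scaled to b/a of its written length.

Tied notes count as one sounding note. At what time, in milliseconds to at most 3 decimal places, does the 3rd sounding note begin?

1. 0.0ms @ 0 + 264.706ms (3/5)
2. 264.706ms @ 3/5 + 132.353ms (3/10)
3. 397.059ms @ 9/10 + 132.353ms (3/10)
4. 529.412ms @ 6/5 + 132.353ms (3/10)
5. 661.765ms @ 3/2 + 330.882ms (3/4)
6. 992.647ms @ 9/4 + 165.441ms (3/8)
7. 1158.088ms @ 21/8 + 165.441ms (3/8)

note 3 onset = 9/10b = 397.059ms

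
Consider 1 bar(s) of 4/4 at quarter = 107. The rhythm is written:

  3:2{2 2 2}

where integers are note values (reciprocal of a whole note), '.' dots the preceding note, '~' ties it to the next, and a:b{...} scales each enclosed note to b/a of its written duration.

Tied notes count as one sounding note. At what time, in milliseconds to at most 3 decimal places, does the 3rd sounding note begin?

note 3 onset = 8/3b = 1495.327ms

1. 0.0ms @ 0 + 747.664ms (4/3)
2. 747.664ms @ 4/3 + 747.664ms (4/3)
3. 1495.327ms @ 8/3 + 747.664ms (4/3)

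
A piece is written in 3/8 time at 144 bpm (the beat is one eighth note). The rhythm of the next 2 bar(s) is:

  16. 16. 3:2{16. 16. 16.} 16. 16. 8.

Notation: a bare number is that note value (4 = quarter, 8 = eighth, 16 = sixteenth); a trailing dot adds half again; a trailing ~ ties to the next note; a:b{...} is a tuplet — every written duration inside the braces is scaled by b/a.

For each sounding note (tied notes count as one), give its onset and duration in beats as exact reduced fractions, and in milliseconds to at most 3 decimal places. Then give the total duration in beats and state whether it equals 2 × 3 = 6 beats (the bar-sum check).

1) 0.0ms=0b +312.5ms=3/4b
2) 312.5ms=3/4b +312.5ms=3/4b
3) 625.0ms=3/2b +208.333ms=1/2b
4) 833.333ms=2b +208.333ms=1/2b
5) 1041.667ms=5/2b +208.333ms=1/2b
6) 1250.0ms=3b +312.5ms=3/4b
7) 1562.5ms=15/4b +312.5ms=3/4b
8) 1875.0ms=9/2b +625.0ms=3/2b
Σ=6b of 6 (144bpm 3/8) — PASS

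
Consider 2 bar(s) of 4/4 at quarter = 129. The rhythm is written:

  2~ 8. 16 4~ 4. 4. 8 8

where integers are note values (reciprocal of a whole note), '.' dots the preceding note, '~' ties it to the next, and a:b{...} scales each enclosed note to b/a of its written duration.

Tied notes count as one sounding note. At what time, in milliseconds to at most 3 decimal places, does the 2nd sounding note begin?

1. 0.0ms @ 0 + 1279.07ms (11/4)
2. 1279.07ms @ 11/4 + 116.279ms (1/4)
3. 1395.349ms @ 3 + 1162.791ms (5/2)
4. 2558.14ms @ 11/2 + 697.674ms (3/2)
5. 3255.814ms @ 7 + 232.558ms (1/2)
6. 3488.372ms @ 15/2 + 232.558ms (1/2)

note 2 onset = 11/4b = 1279.07ms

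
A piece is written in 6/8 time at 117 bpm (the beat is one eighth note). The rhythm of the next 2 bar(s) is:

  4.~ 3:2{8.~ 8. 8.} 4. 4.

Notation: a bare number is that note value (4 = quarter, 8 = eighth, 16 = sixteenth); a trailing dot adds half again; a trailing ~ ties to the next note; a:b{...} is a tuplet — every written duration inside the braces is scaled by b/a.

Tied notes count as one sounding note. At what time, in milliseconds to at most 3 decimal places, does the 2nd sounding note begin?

note 2 onset = 5b = 2564.103ms

1. 0.0ms @ 0 + 2564.103ms (5)
2. 2564.103ms @ 5 + 512.821ms (1)
3. 3076.923ms @ 6 + 1538.462ms (3)
4. 4615.385ms @ 9 + 1538.462ms (3)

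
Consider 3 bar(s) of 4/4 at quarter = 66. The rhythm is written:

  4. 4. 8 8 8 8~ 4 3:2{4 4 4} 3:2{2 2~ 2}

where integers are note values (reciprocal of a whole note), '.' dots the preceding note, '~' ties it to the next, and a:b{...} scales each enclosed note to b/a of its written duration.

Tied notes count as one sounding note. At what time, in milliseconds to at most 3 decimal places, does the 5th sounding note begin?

note 5 onset = 4b = 3636.364ms

1. 0.0ms @ 0 + 1363.636ms (3/2)
2. 1363.636ms @ 3/2 + 1363.636ms (3/2)
3. 2727.273ms @ 3 + 454.545ms (1/2)
4. 3181.818ms @ 7/2 + 454.545ms (1/2)
5. 3636.364ms @ 4 + 454.545ms (1/2)
6. 4090.909ms @ 9/2 + 1363.636ms (3/2)
7. 5454.545ms @ 6 + 606.061ms (2/3)
8. 6060.606ms @ 20/3 + 606.061ms (2/3)
9. 6666.667ms @ 22/3 + 606.061ms (2/3)
10. 7272.727ms @ 8 + 1212.121ms (4/3)
11. 8484.848ms @ 28/3 + 2424.242ms (8/3)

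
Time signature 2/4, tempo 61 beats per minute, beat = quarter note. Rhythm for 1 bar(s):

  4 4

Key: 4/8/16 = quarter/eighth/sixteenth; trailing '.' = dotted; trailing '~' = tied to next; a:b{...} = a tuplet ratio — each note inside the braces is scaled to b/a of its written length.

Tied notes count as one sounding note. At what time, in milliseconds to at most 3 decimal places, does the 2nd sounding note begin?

note 2 onset = 1b = 983.607ms

1. 0.0ms @ 0 + 983.607ms (1)
2. 983.607ms @ 1 + 983.607ms (1)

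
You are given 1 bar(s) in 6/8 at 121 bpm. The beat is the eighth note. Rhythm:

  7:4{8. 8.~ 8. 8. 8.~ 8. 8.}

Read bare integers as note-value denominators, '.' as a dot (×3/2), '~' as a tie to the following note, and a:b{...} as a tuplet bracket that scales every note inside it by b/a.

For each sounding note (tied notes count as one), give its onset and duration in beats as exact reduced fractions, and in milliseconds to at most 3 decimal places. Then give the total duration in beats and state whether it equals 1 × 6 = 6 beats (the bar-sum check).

1) 0.0ms=0b +425.03ms=6/7b
2) 425.03ms=6/7b +850.059ms=12/7b
3) 1275.089ms=18/7b +425.03ms=6/7b
4) 1700.118ms=24/7b +850.059ms=12/7b
5) 2550.177ms=36/7b +425.03ms=6/7b
Σ=6b of 6 (121bpm 6/8) — PASS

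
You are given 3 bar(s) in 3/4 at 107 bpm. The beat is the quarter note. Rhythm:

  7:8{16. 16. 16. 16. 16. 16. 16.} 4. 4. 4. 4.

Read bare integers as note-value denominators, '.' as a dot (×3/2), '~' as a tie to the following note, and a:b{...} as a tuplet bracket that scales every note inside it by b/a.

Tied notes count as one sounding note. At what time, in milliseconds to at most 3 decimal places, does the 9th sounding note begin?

1. 0.0ms @ 0 + 240.32ms (3/7)
2. 240.32ms @ 3/7 + 240.32ms (3/7)
3. 480.641ms @ 6/7 + 240.32ms (3/7)
4. 720.961ms @ 9/7 + 240.32ms (3/7)
5. 961.282ms @ 12/7 + 240.32ms (3/7)
6. 1201.602ms @ 15/7 + 240.32ms (3/7)
7. 1441.923ms @ 18/7 + 240.32ms (3/7)
8. 1682.243ms @ 3 + 841.121ms (3/2)
9. 2523.364ms @ 9/2 + 841.121ms (3/2)
10. 3364.486ms @ 6 + 841.121ms (3/2)
11. 4205.607ms @ 15/2 + 841.121ms (3/2)

note 9 onset = 9/2b = 2523.364ms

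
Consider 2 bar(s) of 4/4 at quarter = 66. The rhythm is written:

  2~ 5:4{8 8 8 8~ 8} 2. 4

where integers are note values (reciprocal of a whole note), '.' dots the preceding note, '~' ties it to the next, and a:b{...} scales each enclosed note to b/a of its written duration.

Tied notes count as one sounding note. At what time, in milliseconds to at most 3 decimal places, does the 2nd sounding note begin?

note 2 onset = 12/5b = 2181.818ms

1. 0.0ms @ 0 + 2181.818ms (12/5)
2. 2181.818ms @ 12/5 + 363.636ms (2/5)
3. 2545.455ms @ 14/5 + 363.636ms (2/5)
4. 2909.091ms @ 16/5 + 727.273ms (4/5)
5. 3636.364ms @ 4 + 2727.273ms (3)
6. 6363.636ms @ 7 + 909.091ms (1)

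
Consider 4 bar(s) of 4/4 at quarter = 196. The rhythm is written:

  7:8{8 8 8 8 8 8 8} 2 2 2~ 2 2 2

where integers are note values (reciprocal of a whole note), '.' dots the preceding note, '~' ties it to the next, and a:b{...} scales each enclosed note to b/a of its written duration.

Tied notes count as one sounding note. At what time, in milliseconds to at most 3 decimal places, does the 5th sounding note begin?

note 5 onset = 16/7b = 699.708ms

1. 0.0ms @ 0 + 174.927ms (4/7)
2. 174.927ms @ 4/7 + 174.927ms (4/7)
3. 349.854ms @ 8/7 + 174.927ms (4/7)
4. 524.781ms @ 12/7 + 174.927ms (4/7)
5. 699.708ms @ 16/7 + 174.927ms (4/7)
6. 874.636ms @ 20/7 + 174.927ms (4/7)
7. 1049.563ms @ 24/7 + 174.927ms (4/7)
8. 1224.49ms @ 4 + 612.245ms (2)
9. 1836.735ms @ 6 + 612.245ms (2)
10. 2448.98ms @ 8 + 1224.49ms (4)
11. 3673.469ms @ 12 + 612.245ms (2)
12. 4285.714ms @ 14 + 612.245ms (2)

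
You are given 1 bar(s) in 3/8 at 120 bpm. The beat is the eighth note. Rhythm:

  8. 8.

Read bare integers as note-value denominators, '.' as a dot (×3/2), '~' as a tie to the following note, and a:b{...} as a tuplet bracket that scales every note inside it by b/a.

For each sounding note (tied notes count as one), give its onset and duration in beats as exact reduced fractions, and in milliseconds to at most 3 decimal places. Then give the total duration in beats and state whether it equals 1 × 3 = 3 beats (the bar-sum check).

1) 0.0ms=0b +750.0ms=3/2b
2) 750.0ms=3/2b +750.0ms=3/2b
Σ=3b of 3 (120bpm 3/8) — PASS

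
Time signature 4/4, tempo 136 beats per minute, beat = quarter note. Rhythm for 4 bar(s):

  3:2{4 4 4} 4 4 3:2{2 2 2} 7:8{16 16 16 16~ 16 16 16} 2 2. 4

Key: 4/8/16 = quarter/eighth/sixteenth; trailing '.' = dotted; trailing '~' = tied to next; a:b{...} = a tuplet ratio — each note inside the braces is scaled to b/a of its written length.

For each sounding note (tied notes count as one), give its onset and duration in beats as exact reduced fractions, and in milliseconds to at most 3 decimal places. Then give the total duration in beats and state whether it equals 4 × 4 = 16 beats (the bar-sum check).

1) 0.0ms=0b +294.118ms=2/3b
2) 294.118ms=2/3b +294.118ms=2/3b
3) 588.235ms=4/3b +294.118ms=2/3b
4) 882.353ms=2b +441.176ms=1b
5) 1323.529ms=3b +441.176ms=1b
6) 1764.706ms=4b +588.235ms=4/3b
7) 2352.941ms=16/3b +588.235ms=4/3b
8) 2941.176ms=20/3b +588.235ms=4/3b
9) 3529.412ms=8b +126.05ms=2/7b
10) 3655.462ms=58/7b +126.05ms=2/7b
11) 3781.513ms=60/7b +126.05ms=2/7b
12) 3907.563ms=62/7b +252.101ms=4/7b
13) 4159.664ms=66/7b +126.05ms=2/7b
14) 4285.714ms=68/7b +126.05ms=2/7b
15) 4411.765ms=10b +882.353ms=2b
16) 5294.118ms=12b +1323.529ms=3b
17) 6617.647ms=15b +441.176ms=1b
Σ=16b of 16 (136bpm 4/4) — PASS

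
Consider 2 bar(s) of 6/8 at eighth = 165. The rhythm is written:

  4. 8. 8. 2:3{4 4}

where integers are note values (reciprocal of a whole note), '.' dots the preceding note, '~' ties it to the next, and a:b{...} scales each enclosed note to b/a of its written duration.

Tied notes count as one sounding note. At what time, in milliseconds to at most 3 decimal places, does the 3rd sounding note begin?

1. 0.0ms @ 0 + 1090.909ms (3)
2. 1090.909ms @ 3 + 545.455ms (3/2)
3. 1636.364ms @ 9/2 + 545.455ms (3/2)
4. 2181.818ms @ 6 + 1090.909ms (3)
5. 3272.727ms @ 9 + 1090.909ms (3)

note 3 onset = 9/2b = 1636.364ms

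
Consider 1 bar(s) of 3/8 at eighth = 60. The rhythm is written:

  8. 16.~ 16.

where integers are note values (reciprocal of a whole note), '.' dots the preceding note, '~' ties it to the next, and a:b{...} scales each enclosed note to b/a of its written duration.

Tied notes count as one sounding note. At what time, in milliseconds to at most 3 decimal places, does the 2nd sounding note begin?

note 2 onset = 3/2b = 1500.0ms

1. 0.0ms @ 0 + 1500.0ms (3/2)
2. 1500.0ms @ 3/2 + 1500.0ms (3/2)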